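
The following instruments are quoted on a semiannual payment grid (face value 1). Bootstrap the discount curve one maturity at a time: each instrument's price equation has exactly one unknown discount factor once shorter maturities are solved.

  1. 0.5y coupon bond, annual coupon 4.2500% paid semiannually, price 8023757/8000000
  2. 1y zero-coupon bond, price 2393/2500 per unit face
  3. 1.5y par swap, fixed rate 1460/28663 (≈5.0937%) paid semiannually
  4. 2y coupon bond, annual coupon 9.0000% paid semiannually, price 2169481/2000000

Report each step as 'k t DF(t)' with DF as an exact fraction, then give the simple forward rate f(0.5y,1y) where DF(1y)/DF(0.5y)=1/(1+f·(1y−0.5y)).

1 1/2 9821/10000
2 1 2393/2500
3 3/2 927/1000
4 2 4573/5000
f(0.5y,1y) = ((9821/10000)/(2393/2500) − 1)/(1/2) = 249/4786 ≈ 5.2027%

step 1 [0.5y] bond c/2=17/800: DF=(8023757/8000000 − 17/800·(0))/(1+17/800) = 9821/10000 ≈ 0.982100
step 2 [1y] zero: DF = P = 2393/2500 ≈ 0.957200
step 3 [1.5y] swap r/2=730/28663: DF=(1 − 730/28663·(0.982100+0.957200))/(1+730/28663) = 927/1000 ≈ 0.927000
step 4 [2y] bond c/2=9/200: DF=(2169481/2000000 − 9/200·(0.982100+0.957200+0.927000))/(1+9/200) = 4573/5000 ≈ 0.914600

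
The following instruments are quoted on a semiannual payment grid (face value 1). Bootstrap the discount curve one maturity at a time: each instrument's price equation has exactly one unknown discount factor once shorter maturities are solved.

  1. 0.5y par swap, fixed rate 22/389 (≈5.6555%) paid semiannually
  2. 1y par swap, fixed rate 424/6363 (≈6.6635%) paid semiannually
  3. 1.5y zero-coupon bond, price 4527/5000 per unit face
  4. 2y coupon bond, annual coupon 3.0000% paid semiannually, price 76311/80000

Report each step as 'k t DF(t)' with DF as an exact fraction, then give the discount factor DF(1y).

step 1 [0.5y] swap r/2=11/389: DF=(1 − 11/389·(0))/(1+11/389) = 389/400 ≈ 0.972500
step 2 [1y] swap r/2=212/6363: DF=(1 − 212/6363·(0.972500))/(1+212/6363) = 2341/2500 ≈ 0.936400
step 3 [1.5y] zero: DF = P = 4527/5000 ≈ 0.905400
step 4 [2y] bond c/2=3/200: DF=(76311/80000 − 3/200·(0.972500+0.936400+0.905400))/(1+3/200) = 4491/5000 ≈ 0.898200

1 1/2 389/400
2 1 2341/2500
3 3/2 4527/5000
4 2 4491/5000
DF(1y) = 2341/2500 ≈ 0.936400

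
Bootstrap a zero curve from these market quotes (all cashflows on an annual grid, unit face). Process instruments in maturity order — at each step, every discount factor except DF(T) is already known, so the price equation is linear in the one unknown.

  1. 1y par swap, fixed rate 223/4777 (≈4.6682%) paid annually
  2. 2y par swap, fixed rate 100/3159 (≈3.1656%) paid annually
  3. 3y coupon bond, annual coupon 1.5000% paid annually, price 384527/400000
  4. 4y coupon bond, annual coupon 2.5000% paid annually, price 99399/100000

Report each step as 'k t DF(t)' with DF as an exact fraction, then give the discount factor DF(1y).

1 1 4777/5000
2 2 47/50
3 3 9191/10000
4 4 9011/10000
DF(1y) = 4777/5000 ≈ 0.955400

step 1 [1y] swap r/1=223/4777: DF=(1 − 223/4777·(0))/(1+223/4777) = 4777/5000 ≈ 0.955400
step 2 [2y] swap r/1=100/3159: DF=(1 − 100/3159·(0.955400))/(1+100/3159) = 47/50 ≈ 0.940000
step 3 [3y] bond c/1=3/200: DF=(384527/400000 − 3/200·(0.955400+0.940000))/(1+3/200) = 9191/10000 ≈ 0.919100
step 4 [4y] bond c/1=1/40: DF=(99399/100000 − 1/40·(0.955400+0.940000+0.919100))/(1+1/40) = 9011/10000 ≈ 0.901100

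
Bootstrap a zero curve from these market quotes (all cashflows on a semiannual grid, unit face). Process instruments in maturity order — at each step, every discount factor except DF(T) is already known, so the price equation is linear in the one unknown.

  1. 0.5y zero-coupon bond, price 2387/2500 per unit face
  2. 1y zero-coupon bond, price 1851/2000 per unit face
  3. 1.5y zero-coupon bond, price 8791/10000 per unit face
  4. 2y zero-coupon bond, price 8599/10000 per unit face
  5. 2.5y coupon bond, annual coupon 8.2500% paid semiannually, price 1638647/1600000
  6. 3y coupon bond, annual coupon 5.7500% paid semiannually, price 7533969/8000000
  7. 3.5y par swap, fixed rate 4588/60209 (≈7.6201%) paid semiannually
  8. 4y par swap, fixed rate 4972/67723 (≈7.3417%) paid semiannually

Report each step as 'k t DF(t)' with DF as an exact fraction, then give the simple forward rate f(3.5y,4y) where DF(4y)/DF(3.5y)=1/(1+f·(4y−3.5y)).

step 1 [0.5y] zero: DF = P = 2387/2500 ≈ 0.954800
step 2 [1y] zero: DF = P = 1851/2000 ≈ 0.925500
step 3 [1.5y] zero: DF = P = 8791/10000 ≈ 0.879100
step 4 [2y] zero: DF = P = 8599/10000 ≈ 0.859900
step 5 [2.5y] bond c/2=33/800: DF=(1638647/1600000 − 33/800·(0.954800+0.925500+0.879100+0.859900))/(1+33/800) = 4201/5000 ≈ 0.840200
step 6 [3y] bond c/2=23/800: DF=(7533969/8000000 − 23/800·(0.954800+0.925500+0.879100+0.859900+0.840200))/(1+23/800) = 1977/2500 ≈ 0.790800
step 7 [3.5y] swap r/2=2294/60209: DF=(1 − 2294/60209·(0.954800+0.925500+0.879100+0.859900+0.840200+0.790800))/(1+2294/60209) = 3853/5000 ≈ 0.770600
step 8 [4y] swap r/2=2486/67723: DF=(1 − 2486/67723·(0.954800+0.925500+0.879100+0.859900+0.840200+0.790800+0.770600))/(1+2486/67723) = 3757/5000 ≈ 0.751400

1 1/2 2387/2500
2 1 1851/2000
3 3/2 8791/10000
4 2 8599/10000
5 5/2 4201/5000
6 3 1977/2500
7 7/2 3853/5000
8 4 3757/5000
f(3.5y,4y) = ((3853/5000)/(3757/5000) − 1)/(1/2) = 192/3757 ≈ 5.1105%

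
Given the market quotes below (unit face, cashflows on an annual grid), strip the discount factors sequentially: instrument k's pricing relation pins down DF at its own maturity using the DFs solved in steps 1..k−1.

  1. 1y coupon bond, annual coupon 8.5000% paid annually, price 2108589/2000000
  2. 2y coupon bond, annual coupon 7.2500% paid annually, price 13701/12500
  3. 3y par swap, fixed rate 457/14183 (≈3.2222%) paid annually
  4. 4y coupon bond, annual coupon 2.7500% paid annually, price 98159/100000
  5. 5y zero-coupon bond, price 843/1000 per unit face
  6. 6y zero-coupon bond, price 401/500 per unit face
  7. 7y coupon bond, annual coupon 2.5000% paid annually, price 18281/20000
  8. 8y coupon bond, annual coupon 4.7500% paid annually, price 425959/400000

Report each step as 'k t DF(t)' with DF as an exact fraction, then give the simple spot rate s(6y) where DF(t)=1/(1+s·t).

step 1 [1y] bond c/1=17/200: DF=(2108589/2000000 − 17/200·(0))/(1+17/200) = 9717/10000 ≈ 0.971700
step 2 [2y] bond c/1=29/400: DF=(13701/12500 − 29/400·(0.971700))/(1+29/400) = 9563/10000 ≈ 0.956300
step 3 [3y] swap r/1=457/14183: DF=(1 − 457/14183·(0.971700+0.956300))/(1+457/14183) = 4543/5000 ≈ 0.908600
step 4 [4y] bond c/1=11/400: DF=(98159/100000 − 11/400·(0.971700+0.956300+0.908600))/(1+11/400) = 4397/5000 ≈ 0.879400
step 5 [5y] zero: DF = P = 843/1000 ≈ 0.843000
step 6 [6y] zero: DF = P = 401/500 ≈ 0.802000
step 7 [7y] bond c/1=1/40: DF=(18281/20000 − 1/40·(0.971700+0.956300+0.908600+0.879400+0.843000+0.802000))/(1+1/40) = 761/1000 ≈ 0.761000
step 8 [8y] bond c/1=19/400: DF=(425959/400000 − 19/400·(0.971700+0.956300+0.908600+0.879400+0.843000+0.802000+0.761000))/(1+19/400) = 739/1000 ≈ 0.739000

1 1 9717/10000
2 2 9563/10000
3 3 4543/5000
4 4 4397/5000
5 5 843/1000
6 6 401/500
7 7 761/1000
8 8 739/1000
s(6y) = (1/(401/500) − 1)/(6) = 33/802 ≈ 4.1147%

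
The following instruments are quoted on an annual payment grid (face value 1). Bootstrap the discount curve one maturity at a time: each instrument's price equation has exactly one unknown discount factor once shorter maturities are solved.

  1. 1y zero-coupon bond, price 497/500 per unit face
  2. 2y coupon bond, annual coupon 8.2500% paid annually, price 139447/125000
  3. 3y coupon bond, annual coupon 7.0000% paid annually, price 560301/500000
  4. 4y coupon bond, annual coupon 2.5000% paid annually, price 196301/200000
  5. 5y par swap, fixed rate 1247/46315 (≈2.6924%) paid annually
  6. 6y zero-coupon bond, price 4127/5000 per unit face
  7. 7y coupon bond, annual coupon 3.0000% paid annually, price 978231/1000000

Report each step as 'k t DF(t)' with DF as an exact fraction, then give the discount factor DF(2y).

1 1 497/500
2 2 2387/2500
3 3 4599/5000
4 4 2219/2500
5 5 8753/10000
6 6 4127/5000
7 7 1977/2500
DF(2y) = 2387/2500 ≈ 0.954800

step 1 [1y] zero: DF = P = 497/500 ≈ 0.994000
step 2 [2y] bond c/1=33/400: DF=(139447/125000 − 33/400·(0.994000))/(1+33/400) = 2387/2500 ≈ 0.954800
step 3 [3y] bond c/1=7/100: DF=(560301/500000 − 7/100·(0.994000+0.954800))/(1+7/100) = 4599/5000 ≈ 0.919800
step 4 [4y] bond c/1=1/40: DF=(196301/200000 − 1/40·(0.994000+0.954800+0.919800))/(1+1/40) = 2219/2500 ≈ 0.887600
step 5 [5y] swap r/1=1247/46315: DF=(1 − 1247/46315·(0.994000+0.954800+0.919800+0.887600))/(1+1247/46315) = 8753/10000 ≈ 0.875300
step 6 [6y] zero: DF = P = 4127/5000 ≈ 0.825400
step 7 [7y] bond c/1=3/100: DF=(978231/1000000 − 3/100·(0.994000+0.954800+0.919800+0.887600+0.875300+0.825400))/(1+3/100) = 1977/2500 ≈ 0.790800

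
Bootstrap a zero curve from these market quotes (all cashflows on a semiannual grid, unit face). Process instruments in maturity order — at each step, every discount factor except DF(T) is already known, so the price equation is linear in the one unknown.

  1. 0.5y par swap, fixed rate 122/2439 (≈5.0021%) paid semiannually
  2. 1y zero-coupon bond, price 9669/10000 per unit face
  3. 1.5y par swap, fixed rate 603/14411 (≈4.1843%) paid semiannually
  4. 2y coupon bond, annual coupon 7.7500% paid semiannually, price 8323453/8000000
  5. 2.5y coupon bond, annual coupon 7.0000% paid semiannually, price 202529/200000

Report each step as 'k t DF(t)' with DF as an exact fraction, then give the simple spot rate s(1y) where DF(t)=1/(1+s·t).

step 1 [0.5y] swap r/2=61/2439: DF=(1 − 61/2439·(0))/(1+61/2439) = 2439/2500 ≈ 0.975600
step 2 [1y] zero: DF = P = 9669/10000 ≈ 0.966900
step 3 [1.5y] swap r/2=603/28822: DF=(1 − 603/28822·(0.975600+0.966900))/(1+603/28822) = 9397/10000 ≈ 0.939700
step 4 [2y] bond c/2=31/800: DF=(8323453/8000000 − 31/800·(0.975600+0.966900+0.939700))/(1+31/800) = 8941/10000 ≈ 0.894100
step 5 [2.5y] bond c/2=7/200: DF=(202529/200000 − 7/200·(0.975600+0.966900+0.939700+0.894100))/(1+7/200) = 8507/10000 ≈ 0.850700

1 1/2 2439/2500
2 1 9669/10000
3 3/2 9397/10000
4 2 8941/10000
5 5/2 8507/10000
s(1y) = (1/(9669/10000) − 1)/(1) = 331/9669 ≈ 3.4233%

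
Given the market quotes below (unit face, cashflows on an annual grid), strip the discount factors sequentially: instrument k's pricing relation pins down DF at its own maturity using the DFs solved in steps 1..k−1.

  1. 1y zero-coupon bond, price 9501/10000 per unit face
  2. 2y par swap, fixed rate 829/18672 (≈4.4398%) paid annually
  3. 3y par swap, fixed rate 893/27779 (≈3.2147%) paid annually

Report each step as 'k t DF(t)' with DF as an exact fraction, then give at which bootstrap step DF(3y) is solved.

1 1 9501/10000
2 2 9171/10000
3 3 9107/10000
DF(3y) is solved at step 3

step 1 [1y] zero: DF = P = 9501/10000 ≈ 0.950100
step 2 [2y] swap r/1=829/18672: DF=(1 − 829/18672·(0.950100))/(1+829/18672) = 9171/10000 ≈ 0.917100
step 3 [3y] swap r/1=893/27779: DF=(1 − 893/27779·(0.950100+0.917100))/(1+893/27779) = 9107/10000 ≈ 0.910700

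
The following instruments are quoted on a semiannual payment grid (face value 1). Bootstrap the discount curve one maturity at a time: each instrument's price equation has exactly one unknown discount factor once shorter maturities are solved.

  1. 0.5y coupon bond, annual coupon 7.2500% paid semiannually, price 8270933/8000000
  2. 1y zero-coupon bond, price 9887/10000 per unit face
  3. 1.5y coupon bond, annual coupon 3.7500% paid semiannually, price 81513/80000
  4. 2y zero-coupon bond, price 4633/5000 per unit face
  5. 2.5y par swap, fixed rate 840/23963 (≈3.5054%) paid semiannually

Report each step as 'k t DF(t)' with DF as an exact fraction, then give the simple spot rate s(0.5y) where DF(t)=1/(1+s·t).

1 1/2 9977/10000
2 1 9887/10000
3 3/2 2409/2500
4 2 4633/5000
5 5/2 229/250
s(0.5y) = (1/(9977/10000) − 1)/(1/2) = 46/9977 ≈ 0.4611%

step 1 [0.5y] bond c/2=29/800: DF=(8270933/8000000 − 29/800·(0))/(1+29/800) = 9977/10000 ≈ 0.997700
step 2 [1y] zero: DF = P = 9887/10000 ≈ 0.988700
step 3 [1.5y] bond c/2=3/160: DF=(81513/80000 − 3/160·(0.997700+0.988700))/(1+3/160) = 2409/2500 ≈ 0.963600
step 4 [2y] zero: DF = P = 4633/5000 ≈ 0.926600
step 5 [2.5y] swap r/2=420/23963: DF=(1 − 420/23963·(0.997700+0.988700+0.963600+0.926600))/(1+420/23963) = 229/250 ≈ 0.916000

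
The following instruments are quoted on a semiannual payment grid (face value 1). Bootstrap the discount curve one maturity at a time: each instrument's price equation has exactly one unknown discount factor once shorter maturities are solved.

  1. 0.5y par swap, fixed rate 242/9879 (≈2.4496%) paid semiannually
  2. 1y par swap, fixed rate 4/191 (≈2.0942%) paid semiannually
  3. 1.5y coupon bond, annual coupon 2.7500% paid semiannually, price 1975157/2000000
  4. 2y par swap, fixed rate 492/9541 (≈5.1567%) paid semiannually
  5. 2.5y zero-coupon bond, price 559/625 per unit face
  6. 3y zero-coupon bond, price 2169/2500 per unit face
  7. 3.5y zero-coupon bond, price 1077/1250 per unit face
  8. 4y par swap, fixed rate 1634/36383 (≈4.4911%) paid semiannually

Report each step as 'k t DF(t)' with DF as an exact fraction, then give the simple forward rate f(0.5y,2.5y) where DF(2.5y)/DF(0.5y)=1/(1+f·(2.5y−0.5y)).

step 1 [0.5y] swap r/2=121/9879: DF=(1 − 121/9879·(0))/(1+121/9879) = 9879/10000 ≈ 0.987900
step 2 [1y] swap r/2=2/191: DF=(1 − 2/191·(0.987900))/(1+2/191) = 4897/5000 ≈ 0.979400
step 3 [1.5y] bond c/2=11/800: DF=(1975157/2000000 − 11/800·(0.987900+0.979400))/(1+11/800) = 379/400 ≈ 0.947500
step 4 [2y] swap r/2=246/9541: DF=(1 − 246/9541·(0.987900+0.979400+0.947500))/(1+246/9541) = 1127/1250 ≈ 0.901600
step 5 [2.5y] zero: DF = P = 559/625 ≈ 0.894400
step 6 [3y] zero: DF = P = 2169/2500 ≈ 0.867600
step 7 [3.5y] zero: DF = P = 1077/1250 ≈ 0.861600
step 8 [4y] swap r/2=817/36383: DF=(1 − 817/36383·(0.987900+0.979400+0.947500+0.901600+0.894400+0.867600+0.861600))/(1+817/36383) = 4183/5000 ≈ 0.836600

1 1/2 9879/10000
2 1 4897/5000
3 3/2 379/400
4 2 1127/1250
5 5/2 559/625
6 3 2169/2500
7 7/2 1077/1250
8 4 4183/5000
f(0.5y,2.5y) = ((9879/10000)/(559/625) − 1)/(2) = 935/17888 ≈ 5.2270%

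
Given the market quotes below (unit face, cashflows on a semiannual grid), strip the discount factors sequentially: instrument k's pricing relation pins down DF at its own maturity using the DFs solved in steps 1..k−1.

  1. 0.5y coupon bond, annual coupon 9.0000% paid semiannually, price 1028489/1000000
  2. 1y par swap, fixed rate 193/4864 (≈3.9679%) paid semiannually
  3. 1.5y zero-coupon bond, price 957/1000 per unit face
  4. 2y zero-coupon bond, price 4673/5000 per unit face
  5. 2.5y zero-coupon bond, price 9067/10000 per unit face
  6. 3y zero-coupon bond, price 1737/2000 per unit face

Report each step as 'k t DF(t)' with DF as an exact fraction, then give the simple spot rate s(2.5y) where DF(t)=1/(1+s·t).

1 1/2 4921/5000
2 1 4807/5000
3 3/2 957/1000
4 2 4673/5000
5 5/2 9067/10000
6 3 1737/2000
s(2.5y) = (1/(9067/10000) − 1)/(5/2) = 1866/45335 ≈ 4.1160%

step 1 [0.5y] bond c/2=9/200: DF=(1028489/1000000 − 9/200·(0))/(1+9/200) = 4921/5000 ≈ 0.984200
step 2 [1y] swap r/2=193/9728: DF=(1 − 193/9728·(0.984200))/(1+193/9728) = 4807/5000 ≈ 0.961400
step 3 [1.5y] zero: DF = P = 957/1000 ≈ 0.957000
step 4 [2y] zero: DF = P = 4673/5000 ≈ 0.934600
step 5 [2.5y] zero: DF = P = 9067/10000 ≈ 0.906700
step 6 [3y] zero: DF = P = 1737/2000 ≈ 0.868500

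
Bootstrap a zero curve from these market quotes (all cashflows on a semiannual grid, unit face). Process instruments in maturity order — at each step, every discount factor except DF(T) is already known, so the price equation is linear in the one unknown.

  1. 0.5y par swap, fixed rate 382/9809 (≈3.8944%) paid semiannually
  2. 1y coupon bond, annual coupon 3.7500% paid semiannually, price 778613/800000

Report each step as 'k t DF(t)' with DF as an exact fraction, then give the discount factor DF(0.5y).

step 1 [0.5y] swap r/2=191/9809: DF=(1 − 191/9809·(0))/(1+191/9809) = 9809/10000 ≈ 0.980900
step 2 [1y] bond c/2=3/160: DF=(778613/800000 − 3/160·(0.980900))/(1+3/160) = 9373/10000 ≈ 0.937300

1 1/2 9809/10000
2 1 9373/10000
DF(0.5y) = 9809/10000 ≈ 0.980900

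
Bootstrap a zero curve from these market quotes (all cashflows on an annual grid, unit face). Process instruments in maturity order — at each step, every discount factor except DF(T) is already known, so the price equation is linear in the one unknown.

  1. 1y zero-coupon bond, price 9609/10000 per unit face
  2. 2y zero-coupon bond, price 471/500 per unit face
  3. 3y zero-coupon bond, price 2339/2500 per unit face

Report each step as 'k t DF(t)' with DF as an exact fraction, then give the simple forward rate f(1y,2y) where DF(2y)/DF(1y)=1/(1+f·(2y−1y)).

step 1 [1y] zero: DF = P = 9609/10000 ≈ 0.960900
step 2 [2y] zero: DF = P = 471/500 ≈ 0.942000
step 3 [3y] zero: DF = P = 2339/2500 ≈ 0.935600

1 1 9609/10000
2 2 471/500
3 3 2339/2500
f(1y,2y) = ((9609/10000)/(471/500) − 1)/(1) = 63/3140 ≈ 2.0064%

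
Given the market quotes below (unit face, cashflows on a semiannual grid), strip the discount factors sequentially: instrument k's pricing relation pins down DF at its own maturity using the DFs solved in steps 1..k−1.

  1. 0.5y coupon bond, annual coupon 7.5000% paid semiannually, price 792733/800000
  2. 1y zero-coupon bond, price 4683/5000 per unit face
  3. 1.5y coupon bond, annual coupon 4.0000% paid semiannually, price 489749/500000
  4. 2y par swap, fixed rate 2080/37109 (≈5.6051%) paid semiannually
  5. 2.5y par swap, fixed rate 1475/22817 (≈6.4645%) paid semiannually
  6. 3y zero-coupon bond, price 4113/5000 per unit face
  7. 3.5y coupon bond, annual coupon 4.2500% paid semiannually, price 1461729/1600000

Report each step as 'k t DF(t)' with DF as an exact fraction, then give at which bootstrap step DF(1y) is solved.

step 1 [0.5y] bond c/2=3/80: DF=(792733/800000 − 3/80·(0))/(1+3/80) = 9551/10000 ≈ 0.955100
step 2 [1y] zero: DF = P = 4683/5000 ≈ 0.936600
step 3 [1.5y] bond c/2=1/50: DF=(489749/500000 − 1/50·(0.955100+0.936600))/(1+1/50) = 577/625 ≈ 0.923200
step 4 [2y] swap r/2=1040/37109: DF=(1 − 1040/37109·(0.955100+0.936600+0.923200))/(1+1040/37109) = 112/125 ≈ 0.896000
step 5 [2.5y] swap r/2=1475/45634: DF=(1 − 1475/45634·(0.955100+0.936600+0.923200+0.896000))/(1+1475/45634) = 341/400 ≈ 0.852500
step 6 [3y] zero: DF = P = 4113/5000 ≈ 0.822600
step 7 [3.5y] bond c/2=17/800: DF=(1461729/1600000 − 17/800·(0.955100+0.936600+0.923200+0.896000+0.852500+0.822600))/(1+17/800) = 313/400 ≈ 0.782500

1 1/2 9551/10000
2 1 4683/5000
3 3/2 577/625
4 2 112/125
5 5/2 341/400
6 3 4113/5000
7 7/2 313/400
DF(1y) is solved at step 2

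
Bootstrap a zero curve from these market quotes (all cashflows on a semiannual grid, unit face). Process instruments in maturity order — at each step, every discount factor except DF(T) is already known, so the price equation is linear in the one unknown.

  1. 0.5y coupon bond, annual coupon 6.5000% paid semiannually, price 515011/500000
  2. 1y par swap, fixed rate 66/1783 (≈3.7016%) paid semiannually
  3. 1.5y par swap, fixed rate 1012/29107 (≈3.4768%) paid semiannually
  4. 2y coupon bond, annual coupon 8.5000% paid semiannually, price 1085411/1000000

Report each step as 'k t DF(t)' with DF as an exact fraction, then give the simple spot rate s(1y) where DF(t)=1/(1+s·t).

step 1 [0.5y] bond c/2=13/400: DF=(515011/500000 − 13/400·(0))/(1+13/400) = 1247/1250 ≈ 0.997600
step 2 [1y] swap r/2=33/1783: DF=(1 − 33/1783·(0.997600))/(1+33/1783) = 9637/10000 ≈ 0.963700
step 3 [1.5y] swap r/2=506/29107: DF=(1 − 506/29107·(0.997600+0.963700))/(1+506/29107) = 4747/5000 ≈ 0.949400
step 4 [2y] bond c/2=17/400: DF=(1085411/1000000 − 17/400·(0.997600+0.963700+0.949400))/(1+17/400) = 369/400 ≈ 0.922500

1 1/2 1247/1250
2 1 9637/10000
3 3/2 4747/5000
4 2 369/400
s(1y) = (1/(9637/10000) − 1)/(1) = 363/9637 ≈ 3.7667%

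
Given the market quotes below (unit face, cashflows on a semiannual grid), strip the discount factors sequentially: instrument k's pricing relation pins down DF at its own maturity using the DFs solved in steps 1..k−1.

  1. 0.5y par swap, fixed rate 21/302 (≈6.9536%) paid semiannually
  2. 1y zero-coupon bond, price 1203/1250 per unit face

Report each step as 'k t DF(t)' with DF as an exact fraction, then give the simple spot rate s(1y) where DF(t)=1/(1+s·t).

step 1 [0.5y] swap r/2=21/604: DF=(1 − 21/604·(0))/(1+21/604) = 604/625 ≈ 0.966400
step 2 [1y] zero: DF = P = 1203/1250 ≈ 0.962400

1 1/2 604/625
2 1 1203/1250
s(1y) = (1/(1203/1250) − 1)/(1) = 47/1203 ≈ 3.9069%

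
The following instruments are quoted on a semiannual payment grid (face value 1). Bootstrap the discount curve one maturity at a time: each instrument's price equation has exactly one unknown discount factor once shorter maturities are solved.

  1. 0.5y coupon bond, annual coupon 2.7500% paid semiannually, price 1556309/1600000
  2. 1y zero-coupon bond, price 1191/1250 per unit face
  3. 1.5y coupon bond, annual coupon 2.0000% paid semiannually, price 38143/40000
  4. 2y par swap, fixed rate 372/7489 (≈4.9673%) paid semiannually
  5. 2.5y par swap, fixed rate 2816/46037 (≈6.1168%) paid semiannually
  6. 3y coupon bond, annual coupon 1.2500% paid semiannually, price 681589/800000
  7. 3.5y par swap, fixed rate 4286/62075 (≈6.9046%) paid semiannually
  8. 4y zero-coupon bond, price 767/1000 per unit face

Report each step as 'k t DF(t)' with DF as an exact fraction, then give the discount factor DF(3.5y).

step 1 [0.5y] bond c/2=11/800: DF=(1556309/1600000 − 11/800·(0))/(1+11/800) = 1919/2000 ≈ 0.959500
step 2 [1y] zero: DF = P = 1191/1250 ≈ 0.952800
step 3 [1.5y] bond c/2=1/100: DF=(38143/40000 − 1/100·(0.959500+0.952800))/(1+1/100) = 2313/2500 ≈ 0.925200
step 4 [2y] swap r/2=186/7489: DF=(1 − 186/7489·(0.959500+0.952800+0.925200))/(1+186/7489) = 907/1000 ≈ 0.907000
step 5 [2.5y] swap r/2=1408/46037: DF=(1 − 1408/46037·(0.959500+0.952800+0.925200+0.907000))/(1+1408/46037) = 537/625 ≈ 0.859200
step 6 [3y] bond c/2=1/160: DF=(681589/800000 − 1/160·(0.959500+0.952800+0.925200+0.907000+0.859200))/(1+1/160) = 8181/10000 ≈ 0.818100
step 7 [3.5y] swap r/2=2143/62075: DF=(1 − 2143/62075·(0.959500+0.952800+0.925200+0.907000+0.859200+0.818100))/(1+2143/62075) = 7857/10000 ≈ 0.785700
step 8 [4y] zero: DF = P = 767/1000 ≈ 0.767000

1 1/2 1919/2000
2 1 1191/1250
3 3/2 2313/2500
4 2 907/1000
5 5/2 537/625
6 3 8181/10000
7 7/2 7857/10000
8 4 767/1000
DF(3.5y) = 7857/10000 ≈ 0.785700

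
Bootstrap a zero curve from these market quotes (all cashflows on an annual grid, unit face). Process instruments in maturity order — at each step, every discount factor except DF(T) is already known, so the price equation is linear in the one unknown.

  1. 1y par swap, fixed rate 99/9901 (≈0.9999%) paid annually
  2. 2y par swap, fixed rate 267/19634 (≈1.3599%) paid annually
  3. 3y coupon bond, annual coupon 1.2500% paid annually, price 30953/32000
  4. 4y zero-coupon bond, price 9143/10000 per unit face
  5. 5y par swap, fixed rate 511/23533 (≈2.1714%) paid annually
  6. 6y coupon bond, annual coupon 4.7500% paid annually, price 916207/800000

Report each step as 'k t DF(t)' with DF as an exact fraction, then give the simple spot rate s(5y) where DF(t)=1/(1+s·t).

step 1 [1y] swap r/1=99/9901: DF=(1 − 99/9901·(0))/(1+99/9901) = 9901/10000 ≈ 0.990100
step 2 [2y] swap r/1=267/19634: DF=(1 − 267/19634·(0.990100))/(1+267/19634) = 9733/10000 ≈ 0.973300
step 3 [3y] bond c/1=1/80: DF=(30953/32000 − 1/80·(0.990100+0.973300))/(1+1/80) = 9311/10000 ≈ 0.931100
step 4 [4y] zero: DF = P = 9143/10000 ≈ 0.914300
step 5 [5y] swap r/1=511/23533: DF=(1 − 511/23533·(0.990100+0.973300+0.931100+0.914300))/(1+511/23533) = 4489/5000 ≈ 0.897800
step 6 [6y] bond c/1=19/400: DF=(916207/800000 − 19/400·(0.990100+0.973300+0.931100+0.914300+0.897800))/(1+19/400) = 8799/10000 ≈ 0.879900

1 1 9901/10000
2 2 9733/10000
3 3 9311/10000
4 4 9143/10000
5 5 4489/5000
6 6 8799/10000
s(5y) = (1/(4489/5000) − 1)/(5) = 511/22445 ≈ 2.2767%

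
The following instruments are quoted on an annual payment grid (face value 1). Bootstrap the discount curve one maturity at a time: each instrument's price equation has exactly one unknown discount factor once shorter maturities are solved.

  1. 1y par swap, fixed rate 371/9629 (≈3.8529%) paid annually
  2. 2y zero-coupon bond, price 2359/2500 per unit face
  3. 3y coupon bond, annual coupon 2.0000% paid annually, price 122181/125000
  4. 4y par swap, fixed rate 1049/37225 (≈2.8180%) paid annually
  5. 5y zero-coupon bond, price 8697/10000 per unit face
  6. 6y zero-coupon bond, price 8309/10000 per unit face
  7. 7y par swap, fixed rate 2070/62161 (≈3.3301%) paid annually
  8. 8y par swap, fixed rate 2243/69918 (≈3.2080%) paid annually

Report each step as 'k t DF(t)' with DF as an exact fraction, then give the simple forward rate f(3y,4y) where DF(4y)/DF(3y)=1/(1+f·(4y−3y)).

1 1 9629/10000
2 2 2359/2500
3 3 9209/10000
4 4 8951/10000
5 5 8697/10000
6 6 8309/10000
7 7 793/1000
8 8 7757/10000
f(3y,4y) = ((9209/10000)/(8951/10000) − 1)/(1) = 258/8951 ≈ 2.8824%

step 1 [1y] swap r/1=371/9629: DF=(1 − 371/9629·(0))/(1+371/9629) = 9629/10000 ≈ 0.962900
step 2 [2y] zero: DF = P = 2359/2500 ≈ 0.943600
step 3 [3y] bond c/1=1/50: DF=(122181/125000 − 1/50·(0.962900+0.943600))/(1+1/50) = 9209/10000 ≈ 0.920900
step 4 [4y] swap r/1=1049/37225: DF=(1 − 1049/37225·(0.962900+0.943600+0.920900))/(1+1049/37225) = 8951/10000 ≈ 0.895100
step 5 [5y] zero: DF = P = 8697/10000 ≈ 0.869700
step 6 [6y] zero: DF = P = 8309/10000 ≈ 0.830900
step 7 [7y] swap r/1=2070/62161: DF=(1 − 2070/62161·(0.962900+0.943600+0.920900+0.895100+0.869700+0.830900))/(1+2070/62161) = 793/1000 ≈ 0.793000
step 8 [8y] swap r/1=2243/69918: DF=(1 − 2243/69918·(0.962900+0.943600+0.920900+0.895100+0.869700+0.830900+0.793000))/(1+2243/69918) = 7757/10000 ≈ 0.775700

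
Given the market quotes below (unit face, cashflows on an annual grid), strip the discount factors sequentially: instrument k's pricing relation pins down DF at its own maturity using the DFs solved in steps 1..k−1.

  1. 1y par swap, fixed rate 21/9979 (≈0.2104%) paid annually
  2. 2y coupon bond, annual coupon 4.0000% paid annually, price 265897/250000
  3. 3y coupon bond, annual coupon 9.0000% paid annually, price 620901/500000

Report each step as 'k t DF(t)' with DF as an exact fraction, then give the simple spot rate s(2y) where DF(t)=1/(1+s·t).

1 1 9979/10000
2 2 9843/10000
3 3 2439/2500
s(2y) = (1/(9843/10000) − 1)/(2) = 157/19686 ≈ 0.7975%

step 1 [1y] swap r/1=21/9979: DF=(1 − 21/9979·(0))/(1+21/9979) = 9979/10000 ≈ 0.997900
step 2 [2y] bond c/1=1/25: DF=(265897/250000 − 1/25·(0.997900))/(1+1/25) = 9843/10000 ≈ 0.984300
step 3 [3y] bond c/1=9/100: DF=(620901/500000 − 9/100·(0.997900+0.984300))/(1+9/100) = 2439/2500 ≈ 0.975600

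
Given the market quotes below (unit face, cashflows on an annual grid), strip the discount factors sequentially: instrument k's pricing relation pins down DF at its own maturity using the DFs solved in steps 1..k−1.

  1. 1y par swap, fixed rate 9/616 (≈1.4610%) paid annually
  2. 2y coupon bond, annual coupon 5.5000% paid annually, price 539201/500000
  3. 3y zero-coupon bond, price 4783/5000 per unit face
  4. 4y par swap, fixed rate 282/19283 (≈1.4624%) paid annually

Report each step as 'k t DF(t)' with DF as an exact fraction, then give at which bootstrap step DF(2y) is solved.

step 1 [1y] swap r/1=9/616: DF=(1 − 9/616·(0))/(1+9/616) = 616/625 ≈ 0.985600
step 2 [2y] bond c/1=11/200: DF=(539201/500000 − 11/200·(0.985600))/(1+11/200) = 2427/2500 ≈ 0.970800
step 3 [3y] zero: DF = P = 4783/5000 ≈ 0.956600
step 4 [4y] swap r/1=282/19283: DF=(1 − 282/19283·(0.985600+0.970800+0.956600))/(1+282/19283) = 2359/2500 ≈ 0.943600

1 1 616/625
2 2 2427/2500
3 3 4783/5000
4 4 2359/2500
DF(2y) is solved at step 2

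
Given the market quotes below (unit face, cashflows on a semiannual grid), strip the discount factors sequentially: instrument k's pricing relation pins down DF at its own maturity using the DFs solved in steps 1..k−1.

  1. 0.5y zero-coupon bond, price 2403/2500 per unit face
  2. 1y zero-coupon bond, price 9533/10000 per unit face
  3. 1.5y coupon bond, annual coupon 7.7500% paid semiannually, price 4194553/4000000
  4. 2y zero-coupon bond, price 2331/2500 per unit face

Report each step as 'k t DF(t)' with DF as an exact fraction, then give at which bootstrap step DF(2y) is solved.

1 1/2 2403/2500
2 1 9533/10000
3 3/2 9381/10000
4 2 2331/2500
DF(2y) is solved at step 4

step 1 [0.5y] zero: DF = P = 2403/2500 ≈ 0.961200
step 2 [1y] zero: DF = P = 9533/10000 ≈ 0.953300
step 3 [1.5y] bond c/2=31/800: DF=(4194553/4000000 − 31/800·(0.961200+0.953300))/(1+31/800) = 9381/10000 ≈ 0.938100
step 4 [2y] zero: DF = P = 2331/2500 ≈ 0.932400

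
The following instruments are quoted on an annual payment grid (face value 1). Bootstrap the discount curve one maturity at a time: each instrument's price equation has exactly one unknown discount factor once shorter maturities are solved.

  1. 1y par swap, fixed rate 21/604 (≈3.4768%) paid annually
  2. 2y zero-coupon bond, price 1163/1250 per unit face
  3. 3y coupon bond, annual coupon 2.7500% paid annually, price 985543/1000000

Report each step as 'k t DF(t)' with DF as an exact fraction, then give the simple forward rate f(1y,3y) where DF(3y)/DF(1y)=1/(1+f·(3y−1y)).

1 1 604/625
2 2 1163/1250
3 3 2271/2500
f(1y,3y) = ((604/625)/(2271/2500) − 1)/(2) = 145/4542 ≈ 3.1924%

step 1 [1y] swap r/1=21/604: DF=(1 − 21/604·(0))/(1+21/604) = 604/625 ≈ 0.966400
step 2 [2y] zero: DF = P = 1163/1250 ≈ 0.930400
step 3 [3y] bond c/1=11/400: DF=(985543/1000000 − 11/400·(0.966400+0.930400))/(1+11/400) = 2271/2500 ≈ 0.908400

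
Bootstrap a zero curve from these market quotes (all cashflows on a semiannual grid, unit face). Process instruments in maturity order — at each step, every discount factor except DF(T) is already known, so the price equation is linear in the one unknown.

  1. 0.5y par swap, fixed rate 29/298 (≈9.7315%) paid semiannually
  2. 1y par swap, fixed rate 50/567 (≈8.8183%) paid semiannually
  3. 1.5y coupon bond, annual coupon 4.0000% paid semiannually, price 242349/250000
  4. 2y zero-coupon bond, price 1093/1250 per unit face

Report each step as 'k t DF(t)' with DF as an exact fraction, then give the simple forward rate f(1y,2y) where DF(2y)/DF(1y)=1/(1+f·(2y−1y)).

1 1/2 596/625
2 1 367/400
3 3/2 9137/10000
4 2 1093/1250
f(1y,2y) = ((367/400)/(1093/1250) − 1)/(1) = 431/8744 ≈ 4.9291%

step 1 [0.5y] swap r/2=29/596: DF=(1 − 29/596·(0))/(1+29/596) = 596/625 ≈ 0.953600
step 2 [1y] swap r/2=25/567: DF=(1 − 25/567·(0.953600))/(1+25/567) = 367/400 ≈ 0.917500
step 3 [1.5y] bond c/2=1/50: DF=(242349/250000 − 1/50·(0.953600+0.917500))/(1+1/50) = 9137/10000 ≈ 0.913700
step 4 [2y] zero: DF = P = 1093/1250 ≈ 0.874400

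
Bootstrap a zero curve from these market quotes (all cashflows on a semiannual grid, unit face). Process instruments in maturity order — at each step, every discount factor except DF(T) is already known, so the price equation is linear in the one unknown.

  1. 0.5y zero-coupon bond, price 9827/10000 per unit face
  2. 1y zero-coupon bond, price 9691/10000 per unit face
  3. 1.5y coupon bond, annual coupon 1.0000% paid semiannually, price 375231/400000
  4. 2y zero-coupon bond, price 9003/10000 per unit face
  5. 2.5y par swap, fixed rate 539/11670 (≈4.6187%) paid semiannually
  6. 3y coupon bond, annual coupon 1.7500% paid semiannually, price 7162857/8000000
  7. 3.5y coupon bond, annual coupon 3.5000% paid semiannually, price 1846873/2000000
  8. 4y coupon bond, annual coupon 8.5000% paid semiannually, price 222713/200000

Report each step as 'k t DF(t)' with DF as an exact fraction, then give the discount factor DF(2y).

1 1/2 9827/10000
2 1 9691/10000
3 3/2 9237/10000
4 2 9003/10000
5 5/2 4461/5000
6 3 8471/10000
7 7/2 8127/10000
8 4 4051/5000
DF(2y) = 9003/10000 ≈ 0.900300

step 1 [0.5y] zero: DF = P = 9827/10000 ≈ 0.982700
step 2 [1y] zero: DF = P = 9691/10000 ≈ 0.969100
step 3 [1.5y] bond c/2=1/200: DF=(375231/400000 − 1/200·(0.982700+0.969100))/(1+1/200) = 9237/10000 ≈ 0.923700
step 4 [2y] zero: DF = P = 9003/10000 ≈ 0.900300
step 5 [2.5y] swap r/2=539/23340: DF=(1 − 539/23340·(0.982700+0.969100+0.923700+0.900300))/(1+539/23340) = 4461/5000 ≈ 0.892200
step 6 [3y] bond c/2=7/800: DF=(7162857/8000000 − 7/800·(0.982700+0.969100+0.923700+0.900300+0.892200))/(1+7/800) = 8471/10000 ≈ 0.847100
step 7 [3.5y] bond c/2=7/400: DF=(1846873/2000000 − 7/400·(0.982700+0.969100+0.923700+0.900300+0.892200+0.847100))/(1+7/400) = 8127/10000 ≈ 0.812700
step 8 [4y] bond c/2=17/400: DF=(222713/200000 − 17/400·(0.982700+0.969100+0.923700+0.900300+0.892200+0.847100+0.812700))/(1+17/400) = 4051/5000 ≈ 0.810200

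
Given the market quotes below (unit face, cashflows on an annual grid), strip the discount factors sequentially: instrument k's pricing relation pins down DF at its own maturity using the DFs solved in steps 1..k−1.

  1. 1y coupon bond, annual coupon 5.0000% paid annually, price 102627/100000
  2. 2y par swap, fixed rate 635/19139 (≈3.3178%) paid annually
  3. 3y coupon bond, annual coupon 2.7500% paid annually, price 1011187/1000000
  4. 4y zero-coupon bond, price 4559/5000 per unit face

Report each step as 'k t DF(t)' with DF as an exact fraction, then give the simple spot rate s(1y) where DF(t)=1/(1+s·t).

1 1 4887/5000
2 2 1873/2000
3 3 9329/10000
4 4 4559/5000
s(1y) = (1/(4887/5000) − 1)/(1) = 113/4887 ≈ 2.3123%

step 1 [1y] bond c/1=1/20: DF=(102627/100000 − 1/20·(0))/(1+1/20) = 4887/5000 ≈ 0.977400
step 2 [2y] swap r/1=635/19139: DF=(1 − 635/19139·(0.977400))/(1+635/19139) = 1873/2000 ≈ 0.936500
step 3 [3y] bond c/1=11/400: DF=(1011187/1000000 − 11/400·(0.977400+0.936500))/(1+11/400) = 9329/10000 ≈ 0.932900
step 4 [4y] zero: DF = P = 4559/5000 ≈ 0.911800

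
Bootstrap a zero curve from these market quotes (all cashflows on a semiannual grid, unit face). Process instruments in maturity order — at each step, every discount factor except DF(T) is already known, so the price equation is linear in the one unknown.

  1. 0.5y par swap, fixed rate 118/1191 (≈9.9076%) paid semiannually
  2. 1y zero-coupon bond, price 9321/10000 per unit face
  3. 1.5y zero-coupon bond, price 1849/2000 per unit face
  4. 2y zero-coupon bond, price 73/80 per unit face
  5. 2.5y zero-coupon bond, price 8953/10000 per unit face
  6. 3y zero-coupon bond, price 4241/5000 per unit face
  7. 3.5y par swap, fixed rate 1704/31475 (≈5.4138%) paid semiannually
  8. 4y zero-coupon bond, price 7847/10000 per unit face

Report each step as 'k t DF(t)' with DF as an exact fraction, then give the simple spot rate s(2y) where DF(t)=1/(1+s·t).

step 1 [0.5y] swap r/2=59/1191: DF=(1 − 59/1191·(0))/(1+59/1191) = 1191/1250 ≈ 0.952800
step 2 [1y] zero: DF = P = 9321/10000 ≈ 0.932100
step 3 [1.5y] zero: DF = P = 1849/2000 ≈ 0.924500
step 4 [2y] zero: DF = P = 73/80 ≈ 0.912500
step 5 [2.5y] zero: DF = P = 8953/10000 ≈ 0.895300
step 6 [3y] zero: DF = P = 4241/5000 ≈ 0.848200
step 7 [3.5y] swap r/2=852/31475: DF=(1 − 852/31475·(0.952800+0.932100+0.924500+0.912500+0.895300+0.848200))/(1+852/31475) = 1037/1250 ≈ 0.829600
step 8 [4y] zero: DF = P = 7847/10000 ≈ 0.784700

1 1/2 1191/1250
2 1 9321/10000
3 3/2 1849/2000
4 2 73/80
5 5/2 8953/10000
6 3 4241/5000
7 7/2 1037/1250
8 4 7847/10000
s(2y) = (1/(73/80) − 1)/(2) = 7/146 ≈ 4.7945%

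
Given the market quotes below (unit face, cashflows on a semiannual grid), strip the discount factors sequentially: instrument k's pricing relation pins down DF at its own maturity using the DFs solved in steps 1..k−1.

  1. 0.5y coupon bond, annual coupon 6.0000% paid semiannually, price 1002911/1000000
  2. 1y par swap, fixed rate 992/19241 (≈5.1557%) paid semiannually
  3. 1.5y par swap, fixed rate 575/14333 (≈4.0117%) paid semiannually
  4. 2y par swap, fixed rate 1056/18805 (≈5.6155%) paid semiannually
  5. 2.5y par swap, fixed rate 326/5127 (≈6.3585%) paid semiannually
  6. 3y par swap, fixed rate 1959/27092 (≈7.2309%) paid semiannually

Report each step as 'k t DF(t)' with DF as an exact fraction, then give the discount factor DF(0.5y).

1 1/2 9737/10000
2 1 594/625
3 3/2 377/400
4 2 559/625
5 5/2 8533/10000
6 3 8041/10000
DF(0.5y) = 9737/10000 ≈ 0.973700

step 1 [0.5y] bond c/2=3/100: DF=(1002911/1000000 − 3/100·(0))/(1+3/100) = 9737/10000 ≈ 0.973700
step 2 [1y] swap r/2=496/19241: DF=(1 − 496/19241·(0.973700))/(1+496/19241) = 594/625 ≈ 0.950400
step 3 [1.5y] swap r/2=575/28666: DF=(1 − 575/28666·(0.973700+0.950400))/(1+575/28666) = 377/400 ≈ 0.942500
step 4 [2y] swap r/2=528/18805: DF=(1 − 528/18805·(0.973700+0.950400+0.942500))/(1+528/18805) = 559/625 ≈ 0.894400
step 5 [2.5y] swap r/2=163/5127: DF=(1 − 163/5127·(0.973700+0.950400+0.942500+0.894400))/(1+163/5127) = 8533/10000 ≈ 0.853300
step 6 [3y] swap r/2=1959/54184: DF=(1 − 1959/54184·(0.973700+0.950400+0.942500+0.894400+0.853300))/(1+1959/54184) = 8041/10000 ≈ 0.804100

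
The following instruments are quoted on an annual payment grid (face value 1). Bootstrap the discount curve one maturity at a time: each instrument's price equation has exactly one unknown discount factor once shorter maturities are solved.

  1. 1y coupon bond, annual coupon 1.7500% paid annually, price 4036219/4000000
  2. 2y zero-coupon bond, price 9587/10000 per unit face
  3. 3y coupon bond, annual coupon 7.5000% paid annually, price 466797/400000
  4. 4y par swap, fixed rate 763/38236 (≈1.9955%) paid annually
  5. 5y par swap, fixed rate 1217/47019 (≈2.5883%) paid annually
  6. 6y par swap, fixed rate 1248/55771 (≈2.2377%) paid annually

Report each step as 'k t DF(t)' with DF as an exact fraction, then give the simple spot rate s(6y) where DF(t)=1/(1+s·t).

1 1 9917/10000
2 2 9587/10000
3 3 1899/2000
4 4 9237/10000
5 5 8783/10000
6 6 547/625
s(6y) = (1/(547/625) − 1)/(6) = 13/547 ≈ 2.3766%

step 1 [1y] bond c/1=7/400: DF=(4036219/4000000 − 7/400·(0))/(1+7/400) = 9917/10000 ≈ 0.991700
step 2 [2y] zero: DF = P = 9587/10000 ≈ 0.958700
step 3 [3y] bond c/1=3/40: DF=(466797/400000 − 3/40·(0.991700+0.958700))/(1+3/40) = 1899/2000 ≈ 0.949500
step 4 [4y] swap r/1=763/38236: DF=(1 − 763/38236·(0.991700+0.958700+0.949500))/(1+763/38236) = 9237/10000 ≈ 0.923700
step 5 [5y] swap r/1=1217/47019: DF=(1 − 1217/47019·(0.991700+0.958700+0.949500+0.923700))/(1+1217/47019) = 8783/10000 ≈ 0.878300
step 6 [6y] swap r/1=1248/55771: DF=(1 − 1248/55771·(0.991700+0.958700+0.949500+0.923700+0.878300))/(1+1248/55771) = 547/625 ≈ 0.875200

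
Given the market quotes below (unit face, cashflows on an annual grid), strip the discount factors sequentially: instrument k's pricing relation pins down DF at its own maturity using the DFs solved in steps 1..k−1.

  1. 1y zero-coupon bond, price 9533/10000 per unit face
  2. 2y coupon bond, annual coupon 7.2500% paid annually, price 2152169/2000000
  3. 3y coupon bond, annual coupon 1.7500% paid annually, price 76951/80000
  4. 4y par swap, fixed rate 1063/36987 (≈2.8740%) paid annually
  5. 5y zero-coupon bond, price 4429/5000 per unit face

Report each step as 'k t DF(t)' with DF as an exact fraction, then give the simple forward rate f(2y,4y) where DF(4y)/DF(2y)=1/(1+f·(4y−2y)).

1 1 9533/10000
2 2 9389/10000
3 3 1141/1250
4 4 8937/10000
5 5 4429/5000
f(2y,4y) = ((9389/10000)/(8937/10000) − 1)/(2) = 226/8937 ≈ 2.5288%

step 1 [1y] zero: DF = P = 9533/10000 ≈ 0.953300
step 2 [2y] bond c/1=29/400: DF=(2152169/2000000 − 29/400·(0.953300))/(1+29/400) = 9389/10000 ≈ 0.938900
step 3 [3y] bond c/1=7/400: DF=(76951/80000 − 7/400·(0.953300+0.938900))/(1+7/400) = 1141/1250 ≈ 0.912800
step 4 [4y] swap r/1=1063/36987: DF=(1 − 1063/36987·(0.953300+0.938900+0.912800))/(1+1063/36987) = 8937/10000 ≈ 0.893700
step 5 [5y] zero: DF = P = 4429/5000 ≈ 0.885800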